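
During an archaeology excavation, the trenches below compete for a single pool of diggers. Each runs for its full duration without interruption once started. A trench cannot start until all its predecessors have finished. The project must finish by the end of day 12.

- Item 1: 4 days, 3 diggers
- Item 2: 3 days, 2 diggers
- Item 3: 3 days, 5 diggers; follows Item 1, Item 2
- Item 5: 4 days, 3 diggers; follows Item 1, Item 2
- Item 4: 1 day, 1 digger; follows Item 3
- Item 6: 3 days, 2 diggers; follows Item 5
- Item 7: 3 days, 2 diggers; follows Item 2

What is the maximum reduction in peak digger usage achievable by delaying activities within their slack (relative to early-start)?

3

Early-start peak: d1:5  d2:5  d3:5  d4:5  d5:10  d6:10  d7:8  d8:4  d9:2  d10:2  d11:2  d12:0 ⇒ 10.
Leveled (Item 1@1, Item 2@1, Item 3@9, Item 5@5, Item 4@12, Item 6@9, Item 7@4): d1:5  d2:5  d3:5  d4:5  d5:5  d6:5  d7:3  d8:3  d9:7  d10:7  d11:7  d12:1 ⇒ 7.
Reduction 10 − 7 = 3.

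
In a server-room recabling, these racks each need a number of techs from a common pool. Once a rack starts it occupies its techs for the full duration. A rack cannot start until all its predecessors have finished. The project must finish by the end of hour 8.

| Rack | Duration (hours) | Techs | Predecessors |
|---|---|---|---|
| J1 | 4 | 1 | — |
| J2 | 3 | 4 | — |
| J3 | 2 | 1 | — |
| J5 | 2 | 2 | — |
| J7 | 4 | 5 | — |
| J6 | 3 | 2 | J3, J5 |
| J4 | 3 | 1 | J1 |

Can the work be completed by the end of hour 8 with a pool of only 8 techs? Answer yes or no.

Schedule J1@1, J2@1, J3@1, J5@1, J7@4, J6@3, J4@5: h1:8  h2:8  h3:7  h4:8  h5:8  h6:6  h7:6  h8:0 — peak 8 ≤ 8.

yes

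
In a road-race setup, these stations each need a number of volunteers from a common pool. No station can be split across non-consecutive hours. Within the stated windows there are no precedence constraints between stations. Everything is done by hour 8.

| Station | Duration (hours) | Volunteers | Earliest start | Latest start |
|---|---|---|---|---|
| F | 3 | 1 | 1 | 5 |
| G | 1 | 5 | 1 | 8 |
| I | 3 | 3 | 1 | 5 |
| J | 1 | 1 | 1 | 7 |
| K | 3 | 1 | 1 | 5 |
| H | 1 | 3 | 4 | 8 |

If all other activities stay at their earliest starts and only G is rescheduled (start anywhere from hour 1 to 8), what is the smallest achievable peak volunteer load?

6

G@1: h1:11  h2:5  h3:5  h4:3  h5:0  h6:0  h7:0  h8:0 → peak 11
G@2: h1:6  h2:10  h3:5  h4:3  h5:0  h6:0  h7:0  h8:0 → peak 10
G@3: h1:6  h2:5  h3:10  h4:3  h5:0  h6:0  h7:0  h8:0 → peak 10
G@4: h1:6  h2:5  h3:5  h4:8  h5:0  h6:0  h7:0  h8:0 → peak 8
G@5: h1:6  h2:5  h3:5  h4:3  h5:5  h6:0  h7:0  h8:0 → peak 6
G@6: h1:6  h2:5  h3:5  h4:3  h5:0  h6:5  h7:0  h8:0 → peak 6
G@7: h1:6  h2:5  h3:5  h4:3  h5:0  h6:0  h7:5  h8:0 → peak 6
G@8: h1:6  h2:5  h3:5  h4:3  h5:0  h6:0  h7:0  h8:5 → peak 6
Best is G@5, peak 6.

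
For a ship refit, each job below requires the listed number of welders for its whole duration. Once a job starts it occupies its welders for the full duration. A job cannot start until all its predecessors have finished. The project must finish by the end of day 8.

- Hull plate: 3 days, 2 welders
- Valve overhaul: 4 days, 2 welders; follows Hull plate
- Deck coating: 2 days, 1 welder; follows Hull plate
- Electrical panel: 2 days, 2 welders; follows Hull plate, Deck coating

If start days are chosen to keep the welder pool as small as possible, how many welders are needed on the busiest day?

4

Schedule Hull plate@1, Valve overhaul@4, Deck coating@4, Electrical panel@6: d1:2  d2:2  d3:2  d4:3  d5:3  d6:4  d7:4  d8:0 — peak 4.
No arrangement of the 7 feasible schedules does better.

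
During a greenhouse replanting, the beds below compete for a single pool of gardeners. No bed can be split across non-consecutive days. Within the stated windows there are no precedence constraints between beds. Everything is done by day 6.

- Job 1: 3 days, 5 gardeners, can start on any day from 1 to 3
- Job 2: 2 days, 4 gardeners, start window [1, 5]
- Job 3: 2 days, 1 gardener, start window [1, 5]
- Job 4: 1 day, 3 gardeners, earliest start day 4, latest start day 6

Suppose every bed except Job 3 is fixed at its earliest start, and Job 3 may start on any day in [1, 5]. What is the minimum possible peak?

9

Job 3@1: d1:10  d2:10  d3:5  d4:3  d5:0  d6:0 → peak 10
Job 3@2: d1:9  d2:10  d3:6  d4:3  d5:0  d6:0 → peak 10
Job 3@3: d1:9  d2:9  d3:6  d4:4  d5:0  d6:0 → peak 9
Job 3@4: d1:9  d2:9  d3:5  d4:4  d5:1  d6:0 → peak 9
Job 3@5: d1:9  d2:9  d3:5  d4:3  d5:1  d6:1 → peak 9
Best is Job 3@3, peak 9.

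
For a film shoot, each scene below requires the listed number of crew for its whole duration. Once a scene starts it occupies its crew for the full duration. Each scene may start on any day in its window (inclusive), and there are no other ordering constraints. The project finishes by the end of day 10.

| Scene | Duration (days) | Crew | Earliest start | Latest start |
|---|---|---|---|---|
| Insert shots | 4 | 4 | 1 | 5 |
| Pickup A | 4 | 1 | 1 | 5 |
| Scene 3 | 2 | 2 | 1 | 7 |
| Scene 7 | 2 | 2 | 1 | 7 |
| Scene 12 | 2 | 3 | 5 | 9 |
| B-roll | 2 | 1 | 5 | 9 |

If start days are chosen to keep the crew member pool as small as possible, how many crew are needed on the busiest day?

4

Early-start (Insert shots@1, Pickup A@1, Scene 3@1, Scene 7@1, Scene 12@5, B-roll@5) gives peak 9: d1:9  d2:9  d3:5  d4:5  d5:4  d6:4  d7:0  d8:0  d9:0  d10:0.
Shift Pickup A→5, Scene 3→5, Scene 7→7, Scene 12→9.
Schedule Insert shots@1, Pickup A@5, Scene 3@5, Scene 7@7, Scene 12@9, B-roll@5: d1:4  d2:4  d3:4  d4:4  d5:4  d6:4  d7:3  d8:3  d9:3  d10:3 — peak 4.
Total crew member-days = 36 over 10 days ⇒ peak ≥ ⌈36/10⌉ = 4, so 4 is optimal.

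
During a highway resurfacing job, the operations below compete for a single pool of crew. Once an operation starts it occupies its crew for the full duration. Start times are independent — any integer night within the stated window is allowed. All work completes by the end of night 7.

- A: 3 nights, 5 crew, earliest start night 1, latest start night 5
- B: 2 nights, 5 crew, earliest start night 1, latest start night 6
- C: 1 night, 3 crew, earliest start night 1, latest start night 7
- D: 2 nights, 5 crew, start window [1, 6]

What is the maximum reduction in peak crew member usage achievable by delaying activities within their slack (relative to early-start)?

Early-start peak: n1:18  n2:15  n3:5  n4:0  n5:0  n6:0  n7:0 ⇒ 18.
Leveled (A@1, B@4, C@1, D@6): n1:8  n2:5  n3:5  n4:5  n5:5  n6:5  n7:5 ⇒ 8.
Reduction 18 − 8 = 10.

10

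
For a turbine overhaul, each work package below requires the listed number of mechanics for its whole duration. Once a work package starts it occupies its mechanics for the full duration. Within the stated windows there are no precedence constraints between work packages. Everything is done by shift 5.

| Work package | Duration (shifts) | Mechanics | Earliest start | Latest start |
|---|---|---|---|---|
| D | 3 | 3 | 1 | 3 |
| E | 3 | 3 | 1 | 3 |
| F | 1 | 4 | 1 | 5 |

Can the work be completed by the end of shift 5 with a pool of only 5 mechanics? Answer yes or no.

The minimum achievable peak is 6; 5 < 6, so no feasible schedule stays within the cap.

no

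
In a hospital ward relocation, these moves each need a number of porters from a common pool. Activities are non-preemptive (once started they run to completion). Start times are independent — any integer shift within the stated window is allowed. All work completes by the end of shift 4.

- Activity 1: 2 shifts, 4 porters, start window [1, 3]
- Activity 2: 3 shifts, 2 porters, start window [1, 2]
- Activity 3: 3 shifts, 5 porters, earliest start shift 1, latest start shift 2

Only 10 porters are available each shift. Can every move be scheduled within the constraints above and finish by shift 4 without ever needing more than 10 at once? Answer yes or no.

no

The minimum achievable peak is 11; 10 < 11, so no feasible schedule stays within the cap.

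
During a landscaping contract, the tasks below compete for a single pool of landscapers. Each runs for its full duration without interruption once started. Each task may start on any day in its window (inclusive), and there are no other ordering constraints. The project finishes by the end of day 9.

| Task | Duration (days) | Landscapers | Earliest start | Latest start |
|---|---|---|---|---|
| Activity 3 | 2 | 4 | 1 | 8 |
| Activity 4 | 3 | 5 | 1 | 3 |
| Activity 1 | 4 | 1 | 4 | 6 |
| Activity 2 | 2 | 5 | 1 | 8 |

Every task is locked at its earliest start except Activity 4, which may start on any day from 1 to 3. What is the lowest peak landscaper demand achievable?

Activity 4@1: d1:14  d2:14  d3:5  d4:1  d5:1  d6:1  d7:1  d8:0  d9:0 → peak 14
Activity 4@2: d1:9  d2:14  d3:5  d4:6  d5:1  d6:1  d7:1  d8:0  d9:0 → peak 14
Activity 4@3: d1:9  d2:9  d3:5  d4:6  d5:6  d6:1  d7:1  d8:0  d9:0 → peak 9
Best is Activity 4@3, peak 9.

9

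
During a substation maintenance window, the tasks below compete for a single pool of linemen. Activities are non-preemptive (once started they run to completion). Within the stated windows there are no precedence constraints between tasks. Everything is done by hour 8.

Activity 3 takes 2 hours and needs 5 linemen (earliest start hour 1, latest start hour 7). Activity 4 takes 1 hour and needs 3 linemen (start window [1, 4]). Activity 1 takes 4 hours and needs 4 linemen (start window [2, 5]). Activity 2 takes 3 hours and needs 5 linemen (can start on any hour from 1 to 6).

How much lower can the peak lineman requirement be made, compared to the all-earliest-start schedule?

5

Early-start peak: h1:13  h2:14  h3:9  h4:4  h5:4  h6:0  h7:0  h8:0 ⇒ 14.
Leveled (Activity 3@1, Activity 4@1, Activity 1@2, Activity 2@3): h1:8  h2:9  h3:9  h4:9  h5:9  h6:0  h7:0  h8:0 ⇒ 9.
Reduction 14 − 9 = 5.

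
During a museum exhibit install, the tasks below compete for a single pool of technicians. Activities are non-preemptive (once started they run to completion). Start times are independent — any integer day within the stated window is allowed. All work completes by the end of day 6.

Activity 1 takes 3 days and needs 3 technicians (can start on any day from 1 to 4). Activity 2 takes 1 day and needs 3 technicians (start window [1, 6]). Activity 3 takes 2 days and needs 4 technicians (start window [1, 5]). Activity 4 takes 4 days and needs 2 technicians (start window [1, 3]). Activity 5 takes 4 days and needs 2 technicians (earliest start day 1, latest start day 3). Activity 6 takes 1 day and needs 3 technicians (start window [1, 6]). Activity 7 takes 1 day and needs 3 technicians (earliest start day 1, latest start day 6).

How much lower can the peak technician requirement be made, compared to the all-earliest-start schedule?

Early-start peak: d1:20  d2:11  d3:7  d4:4  d5:0  d6:0 ⇒ 20.
Leveled (Activity 1@1, Activity 2@4, Activity 3@1, Activity 4@3, Activity 5@3, Activity 6@5, Activity 7@6): d1:7  d2:7  d3:7  d4:7  d5:7  d6:7 ⇒ 7.
Reduction 20 − 7 = 13.

13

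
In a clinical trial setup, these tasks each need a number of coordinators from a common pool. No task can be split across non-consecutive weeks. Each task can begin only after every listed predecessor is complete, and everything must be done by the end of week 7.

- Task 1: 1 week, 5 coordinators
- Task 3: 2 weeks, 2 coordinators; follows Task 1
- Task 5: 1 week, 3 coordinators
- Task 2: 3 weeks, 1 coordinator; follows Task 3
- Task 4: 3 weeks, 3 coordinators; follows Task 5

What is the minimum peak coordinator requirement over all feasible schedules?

Early-start (Task 1@1, Task 3@2, Task 5@1, Task 2@4, Task 4@2) gives peak 8: w1:8  w2:5  w3:5  w4:4  w5:1  w6:1  w7:0.
Shift Task 5→2, Task 4→3.
Schedule Task 1@1, Task 3@2, Task 5@2, Task 2@4, Task 4@3: w1:5  w2:5  w3:5  w4:4  w5:4  w6:1  w7:0 — peak 5.

5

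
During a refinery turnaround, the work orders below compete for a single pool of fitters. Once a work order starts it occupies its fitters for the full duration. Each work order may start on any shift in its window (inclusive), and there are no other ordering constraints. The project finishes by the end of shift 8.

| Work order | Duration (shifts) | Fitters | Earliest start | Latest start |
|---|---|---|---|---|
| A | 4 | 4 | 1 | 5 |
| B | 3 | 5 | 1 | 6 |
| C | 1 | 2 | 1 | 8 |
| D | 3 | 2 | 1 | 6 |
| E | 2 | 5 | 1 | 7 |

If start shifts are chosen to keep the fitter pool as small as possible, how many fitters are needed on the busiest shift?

9

Early-start (A@1, B@1, C@1, D@1, E@1) gives peak 18: s1:18  s2:16  s3:11  s4:4  s5:0  s6:0  s7:0  s8:0.
Shift C→4, D→4, E→5.
Schedule A@1, B@1, C@4, D@4, E@5: s1:9  s2:9  s3:9  s4:8  s5:7  s6:7  s7:0  s8:0 — peak 9.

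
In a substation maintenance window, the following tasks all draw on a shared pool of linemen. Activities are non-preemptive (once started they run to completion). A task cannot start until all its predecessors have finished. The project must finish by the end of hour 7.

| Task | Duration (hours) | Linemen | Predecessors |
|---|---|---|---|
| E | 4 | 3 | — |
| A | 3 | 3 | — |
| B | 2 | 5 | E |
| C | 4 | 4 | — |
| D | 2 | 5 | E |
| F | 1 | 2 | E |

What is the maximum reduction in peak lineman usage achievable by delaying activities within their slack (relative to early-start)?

2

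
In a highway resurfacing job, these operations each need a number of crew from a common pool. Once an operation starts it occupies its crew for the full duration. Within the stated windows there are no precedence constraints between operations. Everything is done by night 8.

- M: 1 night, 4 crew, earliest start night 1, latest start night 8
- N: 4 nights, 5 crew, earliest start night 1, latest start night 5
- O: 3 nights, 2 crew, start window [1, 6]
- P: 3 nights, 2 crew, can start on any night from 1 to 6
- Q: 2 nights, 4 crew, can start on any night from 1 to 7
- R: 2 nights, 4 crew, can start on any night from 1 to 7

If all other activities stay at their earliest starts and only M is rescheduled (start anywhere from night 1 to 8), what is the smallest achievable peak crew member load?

17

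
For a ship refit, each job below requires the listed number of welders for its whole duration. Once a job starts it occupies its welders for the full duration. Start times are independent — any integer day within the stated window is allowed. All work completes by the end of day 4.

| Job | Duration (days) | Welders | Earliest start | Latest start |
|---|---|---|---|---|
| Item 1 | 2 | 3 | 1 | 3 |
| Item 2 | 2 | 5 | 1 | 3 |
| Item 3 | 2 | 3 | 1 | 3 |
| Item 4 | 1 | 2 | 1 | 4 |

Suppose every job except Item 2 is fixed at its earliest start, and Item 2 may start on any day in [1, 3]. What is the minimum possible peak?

8

Item 2@1: d1:13  d2:11  d3:0  d4:0 → peak 13
Item 2@2: d1:8  d2:11  d3:5  d4:0 → peak 11
Item 2@3: d1:8  d2:6  d3:5  d4:5 → peak 8
Best is Item 2@3, peak 8.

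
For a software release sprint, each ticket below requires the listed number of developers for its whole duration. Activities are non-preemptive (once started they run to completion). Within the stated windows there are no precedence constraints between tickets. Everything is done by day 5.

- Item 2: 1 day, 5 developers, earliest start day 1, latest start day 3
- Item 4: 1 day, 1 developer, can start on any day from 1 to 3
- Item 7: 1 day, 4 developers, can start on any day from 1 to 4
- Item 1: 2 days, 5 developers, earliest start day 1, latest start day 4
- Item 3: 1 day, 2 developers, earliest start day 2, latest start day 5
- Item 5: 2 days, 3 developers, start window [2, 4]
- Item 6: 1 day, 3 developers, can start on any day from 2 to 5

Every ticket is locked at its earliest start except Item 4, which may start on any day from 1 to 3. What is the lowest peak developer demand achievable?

Item 4@1: d1:15  d2:13  d3:3  d4:0  d5:0 → peak 15
Item 4@2: d1:14  d2:14  d3:3  d4:0  d5:0 → peak 14
Item 4@3: d1:14  d2:13  d3:4  d4:0  d5:0 → peak 14
Best is Item 4@2, peak 14.

14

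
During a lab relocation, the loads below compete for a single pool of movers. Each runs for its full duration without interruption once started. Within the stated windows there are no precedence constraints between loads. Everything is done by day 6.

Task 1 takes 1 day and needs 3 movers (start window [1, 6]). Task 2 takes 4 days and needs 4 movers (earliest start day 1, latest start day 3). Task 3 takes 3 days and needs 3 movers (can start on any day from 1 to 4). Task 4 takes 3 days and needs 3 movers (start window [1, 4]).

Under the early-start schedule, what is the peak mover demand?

Early-start schedule: Task 1@1, Task 2@1, Task 3@1, Task 4@1.
Load per day: day 1: 13, day 2: 10, day 3: 10, day 4: 4, day 5: 0, day 6: 0.
Peak is 13.

13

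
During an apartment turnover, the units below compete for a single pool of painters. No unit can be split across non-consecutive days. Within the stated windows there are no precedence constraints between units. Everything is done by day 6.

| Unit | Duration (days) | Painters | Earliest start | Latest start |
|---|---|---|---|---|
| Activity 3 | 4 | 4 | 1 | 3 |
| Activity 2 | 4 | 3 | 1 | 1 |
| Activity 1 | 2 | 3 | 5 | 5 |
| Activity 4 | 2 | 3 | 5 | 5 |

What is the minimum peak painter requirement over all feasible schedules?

7

Schedule Activity 3@1, Activity 2@1, Activity 1@5, Activity 4@5: d1:7  d2:7  d3:7  d4:7  d5:6  d6:6 — peak 7.
Total painter-days = 40 over 6 days ⇒ peak ≥ ⌈40/6⌉ = 7, so 7 is optimal.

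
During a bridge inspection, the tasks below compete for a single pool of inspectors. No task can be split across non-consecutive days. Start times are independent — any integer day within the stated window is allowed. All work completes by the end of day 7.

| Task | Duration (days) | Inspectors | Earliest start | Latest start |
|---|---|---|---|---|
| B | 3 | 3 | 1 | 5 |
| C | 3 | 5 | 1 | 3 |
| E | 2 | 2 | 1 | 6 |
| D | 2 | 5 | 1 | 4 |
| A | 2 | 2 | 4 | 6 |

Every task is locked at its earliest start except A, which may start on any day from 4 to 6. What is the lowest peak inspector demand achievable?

A@4: d1:15  d2:15  d3:8  d4:2  d5:2  d6:0  d7:0 → peak 15
A@5: d1:15  d2:15  d3:8  d4:0  d5:2  d6:2  d7:0 → peak 15
A@6: d1:15  d2:15  d3:8  d4:0  d5:0  d6:2  d7:2 → peak 15
Best is A@4, peak 15.

15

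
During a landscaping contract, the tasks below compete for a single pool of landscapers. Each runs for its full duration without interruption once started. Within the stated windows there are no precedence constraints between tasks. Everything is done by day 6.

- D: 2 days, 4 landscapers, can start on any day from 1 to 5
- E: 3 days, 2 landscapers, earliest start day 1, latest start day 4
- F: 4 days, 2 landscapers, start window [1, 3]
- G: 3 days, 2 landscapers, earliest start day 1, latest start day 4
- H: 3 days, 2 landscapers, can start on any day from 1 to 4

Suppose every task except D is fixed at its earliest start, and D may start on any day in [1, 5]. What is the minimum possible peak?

8

D@1: d1:12  d2:12  d3:8  d4:2  d5:0  d6:0 → peak 12
D@2: d1:8  d2:12  d3:12  d4:2  d5:0  d6:0 → peak 12
D@3: d1:8  d2:8  d3:12  d4:6  d5:0  d6:0 → peak 12
D@4: d1:8  d2:8  d3:8  d4:6  d5:4  d6:0 → peak 8
D@5: d1:8  d2:8  d3:8  d4:2  d5:4  d6:4 → peak 8
Best is D@4, peak 8.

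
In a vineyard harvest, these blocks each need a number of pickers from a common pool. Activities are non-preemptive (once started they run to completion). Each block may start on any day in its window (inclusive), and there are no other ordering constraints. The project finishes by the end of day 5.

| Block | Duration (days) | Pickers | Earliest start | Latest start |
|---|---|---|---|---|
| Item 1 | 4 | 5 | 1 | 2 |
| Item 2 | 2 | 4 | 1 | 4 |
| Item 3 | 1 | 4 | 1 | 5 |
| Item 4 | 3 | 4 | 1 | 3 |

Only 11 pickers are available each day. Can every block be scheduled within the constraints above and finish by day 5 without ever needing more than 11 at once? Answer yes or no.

yes

Schedule Item 1@1, Item 2@1, Item 3@5, Item 4@3: d1:9  d2:9  d3:9  d4:9  d5:8 — peak 9 ≤ 11.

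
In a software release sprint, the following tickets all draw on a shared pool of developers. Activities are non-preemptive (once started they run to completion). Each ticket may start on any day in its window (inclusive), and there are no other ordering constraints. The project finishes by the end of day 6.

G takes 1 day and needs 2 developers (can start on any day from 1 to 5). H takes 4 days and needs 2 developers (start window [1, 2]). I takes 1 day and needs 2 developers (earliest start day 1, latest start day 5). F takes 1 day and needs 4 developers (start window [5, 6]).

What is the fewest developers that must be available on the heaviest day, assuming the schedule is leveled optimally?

4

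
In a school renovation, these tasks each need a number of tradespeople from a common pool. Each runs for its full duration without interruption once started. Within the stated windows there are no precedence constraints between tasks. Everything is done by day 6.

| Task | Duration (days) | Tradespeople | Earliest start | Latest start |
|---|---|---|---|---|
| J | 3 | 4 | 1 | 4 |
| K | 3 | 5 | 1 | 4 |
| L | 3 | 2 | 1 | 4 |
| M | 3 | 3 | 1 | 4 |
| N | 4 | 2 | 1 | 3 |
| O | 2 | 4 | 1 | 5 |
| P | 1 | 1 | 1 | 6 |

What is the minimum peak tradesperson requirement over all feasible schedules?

10

Early-start (J@1, K@1, L@1, M@1, N@1, O@1, P@1) gives peak 21: d1:21  d2:20  d3:16  d4:2  d5:0  d6:0.
Shift K→4, M→4, N→3, P→3.
Schedule J@1, K@4, L@1, M@4, N@3, O@1, P@3: d1:10  d2:10  d3:9  d4:10  d5:10  d6:10 — peak 10.
Total tradesperson-days = 59 over 6 days ⇒ peak ≥ ⌈59/6⌉ = 10, so 10 is optimal.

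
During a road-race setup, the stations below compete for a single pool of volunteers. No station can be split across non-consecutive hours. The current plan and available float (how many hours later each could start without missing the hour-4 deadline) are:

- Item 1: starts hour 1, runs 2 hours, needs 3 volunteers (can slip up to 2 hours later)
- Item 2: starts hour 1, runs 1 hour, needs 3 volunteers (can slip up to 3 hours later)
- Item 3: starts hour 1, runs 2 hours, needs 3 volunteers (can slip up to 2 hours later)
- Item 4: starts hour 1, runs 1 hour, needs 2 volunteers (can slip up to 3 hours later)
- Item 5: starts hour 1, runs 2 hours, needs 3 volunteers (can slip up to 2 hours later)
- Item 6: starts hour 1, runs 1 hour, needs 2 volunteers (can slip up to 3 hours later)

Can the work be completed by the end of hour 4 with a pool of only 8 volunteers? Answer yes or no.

Schedule Item 1@1, Item 2@1, Item 3@2, Item 4@4, Item 5@3, Item 6@4: h1:6  h2:6  h3:6  h4:7 — peak 7 ≤ 8.

yes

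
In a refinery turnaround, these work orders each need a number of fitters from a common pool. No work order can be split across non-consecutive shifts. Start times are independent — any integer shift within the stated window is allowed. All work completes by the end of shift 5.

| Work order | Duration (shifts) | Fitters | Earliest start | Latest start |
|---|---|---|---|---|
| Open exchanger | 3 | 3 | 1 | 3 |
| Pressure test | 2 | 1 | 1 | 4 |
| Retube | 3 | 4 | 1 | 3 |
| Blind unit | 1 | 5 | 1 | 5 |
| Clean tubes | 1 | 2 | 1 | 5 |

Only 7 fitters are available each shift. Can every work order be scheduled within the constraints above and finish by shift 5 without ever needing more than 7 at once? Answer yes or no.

Schedule Open exchanger@1, Pressure test@4, Retube@1, Blind unit@4, Clean tubes@5: s1:7  s2:7  s3:7  s4:6  s5:3 — peak 7 ≤ 7.

yes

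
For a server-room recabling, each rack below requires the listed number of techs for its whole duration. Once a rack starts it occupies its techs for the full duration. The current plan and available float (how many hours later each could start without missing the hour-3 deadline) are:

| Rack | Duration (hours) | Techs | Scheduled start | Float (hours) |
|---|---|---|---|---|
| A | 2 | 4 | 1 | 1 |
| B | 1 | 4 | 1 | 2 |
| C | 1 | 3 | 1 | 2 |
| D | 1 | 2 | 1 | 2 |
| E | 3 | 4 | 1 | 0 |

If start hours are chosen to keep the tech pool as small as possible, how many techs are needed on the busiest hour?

11

Early-start (A@1, B@1, C@1, D@1, E@1) gives peak 17: h1:17  h2:8  h3:4.
Shift B→3, D→2.
Schedule A@1, B@3, C@1, D@2, E@1: h1:11  h2:10  h3:8 — peak 11.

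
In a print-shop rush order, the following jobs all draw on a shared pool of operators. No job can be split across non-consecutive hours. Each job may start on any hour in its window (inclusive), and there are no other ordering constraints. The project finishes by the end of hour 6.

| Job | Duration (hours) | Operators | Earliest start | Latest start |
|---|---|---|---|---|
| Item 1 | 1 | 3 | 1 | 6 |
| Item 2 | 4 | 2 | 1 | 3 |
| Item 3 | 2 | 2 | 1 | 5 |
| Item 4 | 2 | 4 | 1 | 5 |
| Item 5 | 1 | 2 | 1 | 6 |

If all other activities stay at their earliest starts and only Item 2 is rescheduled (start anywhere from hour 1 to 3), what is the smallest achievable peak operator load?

Item 2@1: h1:13  h2:8  h3:2  h4:2  h5:0  h6:0 → peak 13
Item 2@2: h1:11  h2:8  h3:2  h4:2  h5:2  h6:0 → peak 11
Item 2@3: h1:11  h2:6  h3:2  h4:2  h5:2  h6:2 → peak 11
Best is Item 2@2, peak 11.

11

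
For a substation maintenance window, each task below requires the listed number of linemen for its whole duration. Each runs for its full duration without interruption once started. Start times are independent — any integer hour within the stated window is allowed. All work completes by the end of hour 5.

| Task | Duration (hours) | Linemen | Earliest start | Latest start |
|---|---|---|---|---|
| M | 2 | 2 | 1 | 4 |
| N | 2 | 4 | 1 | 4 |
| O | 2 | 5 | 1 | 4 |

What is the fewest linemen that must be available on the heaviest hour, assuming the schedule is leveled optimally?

Early-start (M@1, N@1, O@1) gives peak 11: h1:11  h2:11  h3:0  h4:0  h5:0.
Shift O→3.
Schedule M@1, N@1, O@3: h1:6  h2:6  h3:5  h4:5  h5:0 — peak 6.

6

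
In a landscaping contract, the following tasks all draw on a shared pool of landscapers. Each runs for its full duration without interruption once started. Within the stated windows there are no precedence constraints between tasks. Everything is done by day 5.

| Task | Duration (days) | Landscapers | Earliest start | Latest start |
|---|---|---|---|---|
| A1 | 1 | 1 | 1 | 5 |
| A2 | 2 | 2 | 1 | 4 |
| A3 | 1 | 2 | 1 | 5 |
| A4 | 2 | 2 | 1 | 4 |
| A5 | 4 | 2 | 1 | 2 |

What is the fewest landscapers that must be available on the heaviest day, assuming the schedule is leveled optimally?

4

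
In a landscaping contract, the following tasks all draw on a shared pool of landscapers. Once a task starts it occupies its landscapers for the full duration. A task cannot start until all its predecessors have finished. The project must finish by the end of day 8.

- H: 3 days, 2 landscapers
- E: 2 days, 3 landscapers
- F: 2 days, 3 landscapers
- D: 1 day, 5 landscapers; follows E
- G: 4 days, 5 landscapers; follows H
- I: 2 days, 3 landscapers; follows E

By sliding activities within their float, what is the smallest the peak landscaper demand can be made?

Early-start (H@1, E@1, F@1, D@3, G@4, I@3) gives peak 10: d1:8  d2:8  d3:10  d4:8  d5:5  d6:5  d7:5  d8:0.
Shift I→4.
Schedule H@1, E@1, F@1, D@3, G@4, I@4: d1:8  d2:8  d3:7  d4:8  d5:8  d6:5  d7:5  d8:0 — peak 8.

8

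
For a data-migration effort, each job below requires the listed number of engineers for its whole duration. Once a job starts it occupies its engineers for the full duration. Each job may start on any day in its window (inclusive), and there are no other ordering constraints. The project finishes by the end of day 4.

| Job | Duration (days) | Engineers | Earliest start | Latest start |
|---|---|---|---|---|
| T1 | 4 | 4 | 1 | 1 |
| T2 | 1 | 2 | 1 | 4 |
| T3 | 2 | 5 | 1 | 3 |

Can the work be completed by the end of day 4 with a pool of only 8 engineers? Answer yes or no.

The minimum achievable peak is 9; 8 < 9, so no feasible schedule stays within the cap.

no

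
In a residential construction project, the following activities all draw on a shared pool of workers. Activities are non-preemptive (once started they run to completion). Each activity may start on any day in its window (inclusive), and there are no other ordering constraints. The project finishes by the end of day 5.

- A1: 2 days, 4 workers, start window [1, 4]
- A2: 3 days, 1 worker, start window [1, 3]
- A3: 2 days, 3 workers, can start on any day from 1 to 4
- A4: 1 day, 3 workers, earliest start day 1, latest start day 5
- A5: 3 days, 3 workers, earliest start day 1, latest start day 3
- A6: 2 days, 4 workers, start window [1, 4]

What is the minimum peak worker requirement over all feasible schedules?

Early-start (A1@1, A2@1, A3@1, A4@1, A5@1, A6@1) gives peak 18: d1:18  d2:15  d3:4  d4:0  d5:0.
Shift A4→3, A5→3, A6→4.
Schedule A1@1, A2@1, A3@1, A4@3, A5@3, A6@4: d1:8  d2:8  d3:7  d4:7  d5:7 — peak 8.
Total worker-days = 37 over 5 days ⇒ peak ≥ ⌈37/5⌉ = 8, so 8 is optimal.

8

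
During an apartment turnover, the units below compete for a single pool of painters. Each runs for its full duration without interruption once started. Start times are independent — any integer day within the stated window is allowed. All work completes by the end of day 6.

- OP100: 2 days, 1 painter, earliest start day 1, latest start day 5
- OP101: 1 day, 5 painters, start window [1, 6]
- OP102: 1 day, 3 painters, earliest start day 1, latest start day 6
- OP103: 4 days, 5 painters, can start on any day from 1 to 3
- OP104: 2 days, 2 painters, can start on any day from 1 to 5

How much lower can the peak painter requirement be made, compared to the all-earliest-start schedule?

9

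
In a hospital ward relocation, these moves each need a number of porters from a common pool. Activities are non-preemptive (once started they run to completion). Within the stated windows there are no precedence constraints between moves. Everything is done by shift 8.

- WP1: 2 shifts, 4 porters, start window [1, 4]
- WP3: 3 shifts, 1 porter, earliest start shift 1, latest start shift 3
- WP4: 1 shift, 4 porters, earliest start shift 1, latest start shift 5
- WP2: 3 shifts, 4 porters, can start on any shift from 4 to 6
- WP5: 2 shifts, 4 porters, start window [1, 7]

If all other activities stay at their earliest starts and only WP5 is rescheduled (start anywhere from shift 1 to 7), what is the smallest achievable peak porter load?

9

WP5@1: s1:13  s2:9  s3:1  s4:4  s5:4  s6:4  s7:0  s8:0 → peak 13
WP5@2: s1:9  s2:9  s3:5  s4:4  s5:4  s6:4  s7:0  s8:0 → peak 9
WP5@3: s1:9  s2:5  s3:5  s4:8  s5:4  s6:4  s7:0  s8:0 → peak 9
WP5@4: s1:9  s2:5  s3:1  s4:8  s5:8  s6:4  s7:0  s8:0 → peak 9
WP5@5: s1:9  s2:5  s3:1  s4:4  s5:8  s6:8  s7:0  s8:0 → peak 9
WP5@6: s1:9  s2:5  s3:1  s4:4  s5:4  s6:8  s7:4  s8:0 → peak 9
WP5@7: s1:9  s2:5  s3:1  s4:4  s5:4  s6:4  s7:4  s8:4 → peak 9
Best is WP5@2, peak 9.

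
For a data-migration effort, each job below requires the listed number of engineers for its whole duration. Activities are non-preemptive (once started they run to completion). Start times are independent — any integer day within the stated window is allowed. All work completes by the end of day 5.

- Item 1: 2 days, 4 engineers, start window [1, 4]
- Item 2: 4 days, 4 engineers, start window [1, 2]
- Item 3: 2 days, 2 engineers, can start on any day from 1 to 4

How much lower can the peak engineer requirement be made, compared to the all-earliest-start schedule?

Early-start peak: d1:10  d2:10  d3:4  d4:4  d5:0 ⇒ 10.
Leveled (Item 1@1, Item 2@1, Item 3@3): d1:8  d2:8  d3:6  d4:6  d5:0 ⇒ 8.
Reduction 10 − 8 = 2.

2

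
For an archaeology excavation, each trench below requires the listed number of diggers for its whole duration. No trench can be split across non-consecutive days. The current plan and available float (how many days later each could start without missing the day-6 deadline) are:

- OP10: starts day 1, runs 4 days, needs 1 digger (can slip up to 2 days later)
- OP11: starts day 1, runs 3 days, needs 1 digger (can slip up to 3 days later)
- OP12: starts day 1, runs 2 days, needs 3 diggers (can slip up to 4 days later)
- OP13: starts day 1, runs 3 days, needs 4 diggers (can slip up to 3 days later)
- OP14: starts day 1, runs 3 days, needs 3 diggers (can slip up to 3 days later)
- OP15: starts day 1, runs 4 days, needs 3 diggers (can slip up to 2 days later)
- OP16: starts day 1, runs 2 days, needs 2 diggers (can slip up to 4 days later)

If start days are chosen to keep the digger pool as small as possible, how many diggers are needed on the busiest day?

Early-start (OP10@1, OP11@1, OP12@1, OP13@1, OP14@1, OP15@1, OP16@1) gives peak 17: d1:17  d2:17  d3:12  d4:4  d5:0  d6:0.
Shift OP14→4, OP15→3, OP16→4.
Schedule OP10@1, OP11@1, OP12@1, OP13@1, OP14@4, OP15@3, OP16@4: d1:9  d2:9  d3:9  d4:9  d5:8  d6:6 — peak 9.
Total digger-days = 50 over 6 days ⇒ peak ≥ ⌈50/6⌉ = 9, so 9 is optimal.

9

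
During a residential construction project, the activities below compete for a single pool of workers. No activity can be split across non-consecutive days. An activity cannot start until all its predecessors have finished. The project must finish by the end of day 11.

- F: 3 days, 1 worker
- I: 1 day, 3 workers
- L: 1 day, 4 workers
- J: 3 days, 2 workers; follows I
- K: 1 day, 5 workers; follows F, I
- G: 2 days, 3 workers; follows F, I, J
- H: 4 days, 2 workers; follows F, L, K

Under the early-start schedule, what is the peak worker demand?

8

Early-start schedule: F@1, I@1, L@1, J@2, K@4, G@5, H@5.
Load per day: day 1: 8, day 2: 3, day 3: 3, day 4: 7, day 5: 5, day 6: 5, day 7: 2, day 8: 2, day 9: 0, day 10: 0, day 11: 0.
Peak is 8.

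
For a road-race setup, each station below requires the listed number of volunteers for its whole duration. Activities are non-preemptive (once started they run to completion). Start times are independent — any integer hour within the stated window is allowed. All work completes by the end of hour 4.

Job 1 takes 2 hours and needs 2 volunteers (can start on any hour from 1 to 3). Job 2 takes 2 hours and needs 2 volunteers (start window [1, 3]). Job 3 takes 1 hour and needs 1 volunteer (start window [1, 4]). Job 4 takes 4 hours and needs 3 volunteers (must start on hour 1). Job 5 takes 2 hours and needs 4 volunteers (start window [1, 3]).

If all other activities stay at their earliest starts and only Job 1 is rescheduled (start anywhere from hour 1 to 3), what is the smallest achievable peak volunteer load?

Job 1@1: h1:12  h2:11  h3:3  h4:3 → peak 12
Job 1@2: h1:10  h2:11  h3:5  h4:3 → peak 11
Job 1@3: h1:10  h2:9  h3:5  h4:5 → peak 10
Best is Job 1@3, peak 10.

10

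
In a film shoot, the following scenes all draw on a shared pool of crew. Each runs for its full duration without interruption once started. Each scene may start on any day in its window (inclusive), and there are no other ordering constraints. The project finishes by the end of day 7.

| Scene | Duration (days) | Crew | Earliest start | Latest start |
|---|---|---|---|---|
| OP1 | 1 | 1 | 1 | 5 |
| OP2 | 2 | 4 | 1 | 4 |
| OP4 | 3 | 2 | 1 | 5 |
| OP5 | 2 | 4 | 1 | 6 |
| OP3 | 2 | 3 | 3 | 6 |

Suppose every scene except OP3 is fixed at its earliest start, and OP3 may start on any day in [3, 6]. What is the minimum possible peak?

OP3@3: d1:11  d2:10  d3:5  d4:3  d5:0  d6:0  d7:0 → peak 11
OP3@4: d1:11  d2:10  d3:2  d4:3  d5:3  d6:0  d7:0 → peak 11
OP3@5: d1:11  d2:10  d3:2  d4:0  d5:3  d6:3  d7:0 → peak 11
OP3@6: d1:11  d2:10  d3:2  d4:0  d5:0  d6:3  d7:3 → peak 11
Best is OP3@3, peak 11.

11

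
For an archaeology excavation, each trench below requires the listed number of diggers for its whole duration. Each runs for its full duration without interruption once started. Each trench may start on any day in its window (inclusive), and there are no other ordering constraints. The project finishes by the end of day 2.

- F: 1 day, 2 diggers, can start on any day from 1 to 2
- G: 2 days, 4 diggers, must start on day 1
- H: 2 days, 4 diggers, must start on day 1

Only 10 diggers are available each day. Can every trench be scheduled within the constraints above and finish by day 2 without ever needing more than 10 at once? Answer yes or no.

yes

Schedule F@1, G@1, H@1: d1:10  d2:8 — peak 10 ≤ 10.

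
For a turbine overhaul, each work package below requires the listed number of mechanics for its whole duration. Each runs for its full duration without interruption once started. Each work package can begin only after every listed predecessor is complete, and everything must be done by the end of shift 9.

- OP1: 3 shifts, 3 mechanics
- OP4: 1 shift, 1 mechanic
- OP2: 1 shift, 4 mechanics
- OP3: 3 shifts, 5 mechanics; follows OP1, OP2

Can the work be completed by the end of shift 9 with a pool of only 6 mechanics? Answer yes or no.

Schedule OP1@1, OP4@1, OP2@4, OP3@5: s1:4  s2:3  s3:3  s4:4  s5:5  s6:5  s7:5  s8:0  s9:0 — peak 5 ≤ 6.

yes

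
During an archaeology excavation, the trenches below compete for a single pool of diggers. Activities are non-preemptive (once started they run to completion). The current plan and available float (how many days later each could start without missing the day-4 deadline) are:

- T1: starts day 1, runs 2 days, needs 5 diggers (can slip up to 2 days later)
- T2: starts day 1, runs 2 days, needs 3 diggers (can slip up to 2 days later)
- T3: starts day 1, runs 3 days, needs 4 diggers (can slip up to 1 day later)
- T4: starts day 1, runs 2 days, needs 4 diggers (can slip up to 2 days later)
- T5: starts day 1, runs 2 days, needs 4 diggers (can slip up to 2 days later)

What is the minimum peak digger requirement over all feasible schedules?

Early-start (T1@1, T2@1, T3@1, T4@1, T5@1) gives peak 20: d1:20  d2:20  d3:4  d4:0.
Shift T4→3, T5→3.
Schedule T1@1, T2@1, T3@1, T4@3, T5@3: d1:12  d2:12  d3:12  d4:8 — peak 12.

12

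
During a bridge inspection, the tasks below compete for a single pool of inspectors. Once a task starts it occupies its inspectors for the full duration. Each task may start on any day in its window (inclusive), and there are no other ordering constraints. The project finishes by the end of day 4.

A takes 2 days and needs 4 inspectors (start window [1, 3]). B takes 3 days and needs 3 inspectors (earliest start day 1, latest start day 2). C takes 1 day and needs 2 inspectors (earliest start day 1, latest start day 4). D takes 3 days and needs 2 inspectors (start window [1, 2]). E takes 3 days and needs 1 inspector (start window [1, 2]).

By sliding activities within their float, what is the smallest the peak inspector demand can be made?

10

Early-start (A@1, B@1, C@1, D@1, E@1) gives peak 12: d1:12  d2:10  d3:6  d4:0.
Shift D→2.
Schedule A@1, B@1, C@1, D@2, E@1: d1:10  d2:10  d3:6  d4:2 — peak 10.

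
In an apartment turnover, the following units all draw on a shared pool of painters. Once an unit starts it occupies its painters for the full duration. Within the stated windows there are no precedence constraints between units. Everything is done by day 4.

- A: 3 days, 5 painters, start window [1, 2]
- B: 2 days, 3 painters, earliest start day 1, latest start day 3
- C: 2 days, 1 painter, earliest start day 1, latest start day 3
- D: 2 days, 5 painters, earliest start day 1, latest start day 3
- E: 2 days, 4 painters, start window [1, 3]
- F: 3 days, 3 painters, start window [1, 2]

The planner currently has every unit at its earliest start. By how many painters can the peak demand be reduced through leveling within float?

6

Early-start peak: d1:21  d2:21  d3:8  d4:0 ⇒ 21.
Leveled (A@1, B@1, C@3, D@3, E@1, F@1): d1:15  d2:15  d3:14  d4:6 ⇒ 15.
Reduction 21 − 15 = 6.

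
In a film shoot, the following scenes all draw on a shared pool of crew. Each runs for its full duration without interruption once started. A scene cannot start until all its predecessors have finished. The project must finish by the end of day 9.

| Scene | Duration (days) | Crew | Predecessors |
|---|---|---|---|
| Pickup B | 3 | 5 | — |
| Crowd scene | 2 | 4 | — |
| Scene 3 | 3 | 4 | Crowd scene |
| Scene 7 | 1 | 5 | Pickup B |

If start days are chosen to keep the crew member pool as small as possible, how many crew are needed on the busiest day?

5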